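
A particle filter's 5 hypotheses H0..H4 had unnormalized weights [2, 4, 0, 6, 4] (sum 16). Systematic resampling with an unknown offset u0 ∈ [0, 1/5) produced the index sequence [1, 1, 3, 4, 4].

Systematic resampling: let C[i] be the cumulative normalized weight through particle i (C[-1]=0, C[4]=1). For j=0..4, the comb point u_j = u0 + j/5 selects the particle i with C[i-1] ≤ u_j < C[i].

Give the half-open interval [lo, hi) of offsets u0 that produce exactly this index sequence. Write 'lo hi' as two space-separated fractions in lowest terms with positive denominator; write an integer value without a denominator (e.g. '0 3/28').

C = [1/8, 3/8, 3/8, 3/4, 1]
j=0 picked index 1: u0 ∈ [1/8, 3/8)
j=1 picked index 1: u0 ∈ [-3/40, 7/40)
j=2 picked index 3: u0 ∈ [-1/40, 7/20)
j=3 picked index 4: u0 ∈ [3/20, 2/5)
j=4 picked index 4: u0 ∈ [-1/20, 1/5)
intersection: [3/20, 7/40)

3/20 7/40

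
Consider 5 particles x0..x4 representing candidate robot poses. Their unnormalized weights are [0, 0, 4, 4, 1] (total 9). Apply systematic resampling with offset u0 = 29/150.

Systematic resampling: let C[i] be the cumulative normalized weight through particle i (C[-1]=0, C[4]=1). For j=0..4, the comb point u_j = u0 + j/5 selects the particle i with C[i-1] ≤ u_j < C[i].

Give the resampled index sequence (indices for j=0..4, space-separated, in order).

2 2 3 3 4

C = [0, 0, 4/9, 8/9, 1]
j=0: u_0=29/150 ∈ [0, 4/9) → index 2
j=1: u_1=59/150 ∈ [0, 4/9) → index 2
j=2: u_2=89/150 ∈ [4/9, 8/9) → index 3
j=3: u_3=119/150 ∈ [4/9, 8/9) → index 3
j=4: u_4=149/150 ∈ [8/9, 1) → index 4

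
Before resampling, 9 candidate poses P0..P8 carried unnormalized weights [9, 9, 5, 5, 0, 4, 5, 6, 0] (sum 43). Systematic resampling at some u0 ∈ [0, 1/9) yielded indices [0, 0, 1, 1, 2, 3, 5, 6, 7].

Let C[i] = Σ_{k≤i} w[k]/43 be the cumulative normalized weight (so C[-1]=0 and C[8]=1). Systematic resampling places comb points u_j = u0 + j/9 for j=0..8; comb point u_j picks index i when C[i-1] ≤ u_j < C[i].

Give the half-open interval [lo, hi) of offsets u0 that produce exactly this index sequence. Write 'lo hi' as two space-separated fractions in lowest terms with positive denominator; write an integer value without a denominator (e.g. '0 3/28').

C = [9/43, 18/43, 23/43, 28/43, 28/43, 32/43, 37/43, 1, 1]
j=0 picked index 0: u0 ∈ [0, 9/43)
j=1 picked index 0: u0 ∈ [-1/9, 38/387)
j=2 picked index 1: u0 ∈ [-5/387, 76/387)
j=3 picked index 1: u0 ∈ [-16/129, 11/129)
j=4 picked index 2: u0 ∈ [-10/387, 35/387)
j=5 picked index 3: u0 ∈ [-8/387, 37/387)
j=6 picked index 5: u0 ∈ [-2/129, 10/129)
j=7 picked index 6: u0 ∈ [-13/387, 32/387)
j=8 picked index 7: u0 ∈ [-11/387, 1/9)
intersection: [0, 10/129)

0 10/129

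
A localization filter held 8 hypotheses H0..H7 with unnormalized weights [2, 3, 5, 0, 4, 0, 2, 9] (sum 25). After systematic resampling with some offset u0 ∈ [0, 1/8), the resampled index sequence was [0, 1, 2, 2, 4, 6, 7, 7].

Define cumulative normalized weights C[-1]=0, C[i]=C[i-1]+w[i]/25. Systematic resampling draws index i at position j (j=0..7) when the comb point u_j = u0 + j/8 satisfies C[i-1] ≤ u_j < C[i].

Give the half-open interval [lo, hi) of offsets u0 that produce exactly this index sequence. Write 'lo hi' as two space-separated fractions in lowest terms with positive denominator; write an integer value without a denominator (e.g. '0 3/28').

0 3/200

C = [2/25, 1/5, 2/5, 2/5, 14/25, 14/25, 16/25, 1]
j=0 picked index 0: u0 ∈ [0, 2/25)
j=1 picked index 1: u0 ∈ [-9/200, 3/40)
j=2 picked index 2: u0 ∈ [-1/20, 3/20)
j=3 picked index 2: u0 ∈ [-7/40, 1/40)
j=4 picked index 4: u0 ∈ [-1/10, 3/50)
j=5 picked index 6: u0 ∈ [-13/200, 3/200)
j=6 picked index 7: u0 ∈ [-11/100, 1/4)
j=7 picked index 7: u0 ∈ [-47/200, 1/8)
intersection: [0, 3/200)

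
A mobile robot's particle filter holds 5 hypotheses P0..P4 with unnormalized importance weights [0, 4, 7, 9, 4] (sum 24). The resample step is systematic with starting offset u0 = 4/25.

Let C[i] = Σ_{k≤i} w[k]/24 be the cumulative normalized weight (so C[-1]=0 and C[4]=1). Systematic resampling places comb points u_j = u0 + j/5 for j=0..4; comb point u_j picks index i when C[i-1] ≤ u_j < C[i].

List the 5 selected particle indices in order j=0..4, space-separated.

C = [0, 1/6, 11/24, 5/6, 1]
j=0: u_0=4/25 ∈ [0, 1/6) → index 1
j=1: u_1=9/25 ∈ [1/6, 11/24) → index 2
j=2: u_2=14/25 ∈ [11/24, 5/6) → index 3
j=3: u_3=19/25 ∈ [11/24, 5/6) → index 3
j=4: u_4=24/25 ∈ [5/6, 1) → index 4

1 2 3 3 4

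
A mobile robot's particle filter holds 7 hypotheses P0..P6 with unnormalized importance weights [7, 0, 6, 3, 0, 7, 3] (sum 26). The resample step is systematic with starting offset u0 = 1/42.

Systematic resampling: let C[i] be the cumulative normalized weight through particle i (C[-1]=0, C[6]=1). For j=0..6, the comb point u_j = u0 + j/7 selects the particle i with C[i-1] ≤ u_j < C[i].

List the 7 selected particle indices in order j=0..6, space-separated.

C = [7/26, 7/26, 1/2, 8/13, 8/13, 23/26, 1]
j=0: u_0=1/42 ∈ [0, 7/26) → index 0
j=1: u_1=1/6 ∈ [0, 7/26) → index 0
j=2: u_2=13/42 ∈ [7/26, 1/2) → index 2
j=3: u_3=19/42 ∈ [7/26, 1/2) → index 2
j=4: u_4=25/42 ∈ [1/2, 8/13) → index 3
j=5: u_5=31/42 ∈ [8/13, 23/26) → index 5
j=6: u_6=37/42 ∈ [8/13, 23/26) → index 5

0 0 2 2 3 5 5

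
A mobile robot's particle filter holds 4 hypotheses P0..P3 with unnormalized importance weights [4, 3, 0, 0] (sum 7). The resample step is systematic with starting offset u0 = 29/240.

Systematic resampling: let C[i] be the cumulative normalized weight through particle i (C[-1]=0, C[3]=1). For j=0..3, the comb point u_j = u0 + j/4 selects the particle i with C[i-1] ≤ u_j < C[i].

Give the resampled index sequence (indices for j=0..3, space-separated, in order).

0 0 1 1

C = [4/7, 1, 1, 1]
j=0: u_0=29/240 ∈ [0, 4/7) → index 0
j=1: u_1=89/240 ∈ [0, 4/7) → index 0
j=2: u_2=149/240 ∈ [4/7, 1) → index 1
j=3: u_3=209/240 ∈ [4/7, 1) → index 1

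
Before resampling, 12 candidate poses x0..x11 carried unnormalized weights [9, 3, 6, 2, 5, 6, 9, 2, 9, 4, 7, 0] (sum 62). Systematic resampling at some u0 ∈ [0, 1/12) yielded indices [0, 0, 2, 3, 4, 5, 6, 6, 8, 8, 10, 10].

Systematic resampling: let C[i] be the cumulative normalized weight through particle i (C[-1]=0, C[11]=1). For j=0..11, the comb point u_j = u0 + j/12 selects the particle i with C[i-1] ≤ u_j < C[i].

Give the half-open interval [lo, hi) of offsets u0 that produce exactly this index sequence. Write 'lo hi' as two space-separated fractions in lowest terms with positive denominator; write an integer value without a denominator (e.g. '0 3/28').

5/93 23/372

C = [9/62, 6/31, 9/31, 10/31, 25/62, 1/2, 20/31, 21/31, 51/62, 55/62, 1, 1]
j=0 picked index 0: u0 ∈ [0, 9/62)
j=1 picked index 0: u0 ∈ [-1/12, 23/372)
j=2 picked index 2: u0 ∈ [5/186, 23/186)
j=3 picked index 3: u0 ∈ [5/124, 9/124)
j=4 picked index 4: u0 ∈ [-1/93, 13/186)
j=5 picked index 5: u0 ∈ [-5/372, 1/12)
j=6 picked index 6: u0 ∈ [0, 9/62)
j=7 picked index 6: u0 ∈ [-1/12, 23/372)
j=8 picked index 8: u0 ∈ [1/93, 29/186)
j=9 picked index 8: u0 ∈ [-9/124, 9/124)
j=10 picked index 10: u0 ∈ [5/93, 1/6)
j=11 picked index 10: u0 ∈ [-11/372, 1/12)
intersection: [5/93, 23/372)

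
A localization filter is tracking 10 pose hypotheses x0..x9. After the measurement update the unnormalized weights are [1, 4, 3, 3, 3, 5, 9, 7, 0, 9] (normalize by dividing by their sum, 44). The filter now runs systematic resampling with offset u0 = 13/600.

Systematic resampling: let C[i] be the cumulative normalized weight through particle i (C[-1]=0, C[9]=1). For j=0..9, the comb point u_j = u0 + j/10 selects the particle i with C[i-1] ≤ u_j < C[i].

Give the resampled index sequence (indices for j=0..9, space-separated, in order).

0 2 3 5 5 6 6 7 9 9

C = [1/44, 5/44, 2/11, 1/4, 7/22, 19/44, 7/11, 35/44, 35/44, 1]
j=0: u_0=13/600 ∈ [0, 1/44) → index 0
j=1: u_1=73/600 ∈ [5/44, 2/11) → index 2
j=2: u_2=133/600 ∈ [2/11, 1/4) → index 3
j=3: u_3=193/600 ∈ [7/22, 19/44) → index 5
j=4: u_4=253/600 ∈ [7/22, 19/44) → index 5
j=5: u_5=313/600 ∈ [19/44, 7/11) → index 6
j=6: u_6=373/600 ∈ [19/44, 7/11) → index 6
j=7: u_7=433/600 ∈ [7/11, 35/44) → index 7
j=8: u_8=493/600 ∈ [35/44, 1) → index 9
j=9: u_9=553/600 ∈ [35/44, 1) → index 9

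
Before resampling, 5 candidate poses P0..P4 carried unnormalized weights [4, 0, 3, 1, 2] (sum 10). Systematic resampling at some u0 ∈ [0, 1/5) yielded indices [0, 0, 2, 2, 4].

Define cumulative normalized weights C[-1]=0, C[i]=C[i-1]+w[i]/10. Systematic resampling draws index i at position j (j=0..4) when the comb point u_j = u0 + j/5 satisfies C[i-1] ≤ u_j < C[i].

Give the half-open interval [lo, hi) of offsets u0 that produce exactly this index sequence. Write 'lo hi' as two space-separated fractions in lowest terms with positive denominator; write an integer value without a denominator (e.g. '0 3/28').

0 1/10

C = [2/5, 2/5, 7/10, 4/5, 1]
j=0 picked index 0: u0 ∈ [0, 2/5)
j=1 picked index 0: u0 ∈ [-1/5, 1/5)
j=2 picked index 2: u0 ∈ [0, 3/10)
j=3 picked index 2: u0 ∈ [-1/5, 1/10)
j=4 picked index 4: u0 ∈ [0, 1/5)
intersection: [0, 1/10)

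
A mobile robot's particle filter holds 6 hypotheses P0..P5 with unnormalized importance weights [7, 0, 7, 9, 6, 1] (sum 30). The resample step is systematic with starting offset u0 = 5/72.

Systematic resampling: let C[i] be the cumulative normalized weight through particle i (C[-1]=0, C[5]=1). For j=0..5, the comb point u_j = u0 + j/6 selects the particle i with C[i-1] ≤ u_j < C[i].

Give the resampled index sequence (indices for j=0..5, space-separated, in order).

C = [7/30, 7/30, 7/15, 23/30, 29/30, 1]
j=0: u_0=5/72 ∈ [0, 7/30) → index 0
j=1: u_1=17/72 ∈ [7/30, 7/15) → index 2
j=2: u_2=29/72 ∈ [7/30, 7/15) → index 2
j=3: u_3=41/72 ∈ [7/15, 23/30) → index 3
j=4: u_4=53/72 ∈ [7/15, 23/30) → index 3
j=5: u_5=65/72 ∈ [23/30, 29/30) → index 4

0 2 2 3 3 4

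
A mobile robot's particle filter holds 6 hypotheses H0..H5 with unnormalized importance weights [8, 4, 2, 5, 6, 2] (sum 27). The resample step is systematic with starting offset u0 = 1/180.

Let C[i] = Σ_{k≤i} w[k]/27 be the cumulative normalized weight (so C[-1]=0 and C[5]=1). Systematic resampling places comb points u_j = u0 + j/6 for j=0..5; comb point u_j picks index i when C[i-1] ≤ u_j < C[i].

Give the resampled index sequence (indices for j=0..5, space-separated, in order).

0 0 1 2 3 4

C = [8/27, 4/9, 14/27, 19/27, 25/27, 1]
j=0: u_0=1/180 ∈ [0, 8/27) → index 0
j=1: u_1=31/180 ∈ [0, 8/27) → index 0
j=2: u_2=61/180 ∈ [8/27, 4/9) → index 1
j=3: u_3=91/180 ∈ [4/9, 14/27) → index 2
j=4: u_4=121/180 ∈ [14/27, 19/27) → index 3
j=5: u_5=151/180 ∈ [19/27, 25/27) → index 4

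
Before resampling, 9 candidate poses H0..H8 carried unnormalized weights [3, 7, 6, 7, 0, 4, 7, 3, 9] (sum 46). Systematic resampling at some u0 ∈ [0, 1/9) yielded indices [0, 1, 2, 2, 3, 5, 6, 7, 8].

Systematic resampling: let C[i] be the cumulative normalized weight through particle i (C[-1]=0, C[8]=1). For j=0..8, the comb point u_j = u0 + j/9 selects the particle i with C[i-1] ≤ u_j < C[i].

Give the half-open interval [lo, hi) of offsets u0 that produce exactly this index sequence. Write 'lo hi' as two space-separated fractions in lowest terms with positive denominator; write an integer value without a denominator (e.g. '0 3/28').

0 1/69

C = [3/46, 5/23, 8/23, 1/2, 1/2, 27/46, 17/23, 37/46, 1]
j=0 picked index 0: u0 ∈ [0, 3/46)
j=1 picked index 1: u0 ∈ [-19/414, 22/207)
j=2 picked index 2: u0 ∈ [-1/207, 26/207)
j=3 picked index 2: u0 ∈ [-8/69, 1/69)
j=4 picked index 3: u0 ∈ [-20/207, 1/18)
j=5 picked index 5: u0 ∈ [-1/18, 13/414)
j=6 picked index 6: u0 ∈ [-11/138, 5/69)
j=7 picked index 7: u0 ∈ [-8/207, 11/414)
j=8 picked index 8: u0 ∈ [-35/414, 1/9)
intersection: [0, 1/69)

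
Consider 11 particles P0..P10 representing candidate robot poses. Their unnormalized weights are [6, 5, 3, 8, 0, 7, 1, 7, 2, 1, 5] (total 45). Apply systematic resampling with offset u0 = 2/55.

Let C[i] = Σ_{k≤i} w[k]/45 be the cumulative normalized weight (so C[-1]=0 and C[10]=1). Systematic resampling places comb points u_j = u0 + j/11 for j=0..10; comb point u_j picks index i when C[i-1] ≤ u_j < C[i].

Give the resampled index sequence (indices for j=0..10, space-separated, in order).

C = [2/15, 11/45, 14/45, 22/45, 22/45, 29/45, 2/3, 37/45, 13/15, 8/9, 1]
j=0: u_0=2/55 ∈ [0, 2/15) → index 0
j=1: u_1=7/55 ∈ [0, 2/15) → index 0
j=2: u_2=12/55 ∈ [2/15, 11/45) → index 1
j=3: u_3=17/55 ∈ [11/45, 14/45) → index 2
j=4: u_4=2/5 ∈ [14/45, 22/45) → index 3
j=5: u_5=27/55 ∈ [22/45, 29/45) → index 5
j=6: u_6=32/55 ∈ [22/45, 29/45) → index 5
j=7: u_7=37/55 ∈ [2/3, 37/45) → index 7
j=8: u_8=42/55 ∈ [2/3, 37/45) → index 7
j=9: u_9=47/55 ∈ [37/45, 13/15) → index 8
j=10: u_10=52/55 ∈ [8/9, 1) → index 10

0 0 1 2 3 5 5 7 7 8 10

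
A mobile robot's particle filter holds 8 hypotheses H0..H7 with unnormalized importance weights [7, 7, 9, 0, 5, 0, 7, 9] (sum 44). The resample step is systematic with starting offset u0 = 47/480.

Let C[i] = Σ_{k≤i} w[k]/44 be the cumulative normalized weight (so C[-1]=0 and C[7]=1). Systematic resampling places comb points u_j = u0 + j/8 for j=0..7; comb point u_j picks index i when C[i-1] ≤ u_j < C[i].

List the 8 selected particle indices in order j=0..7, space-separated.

0 1 2 2 4 6 7 7

C = [7/44, 7/22, 23/44, 23/44, 7/11, 7/11, 35/44, 1]
j=0: u_0=47/480 ∈ [0, 7/44) → index 0
j=1: u_1=107/480 ∈ [7/44, 7/22) → index 1
j=2: u_2=167/480 ∈ [7/22, 23/44) → index 2
j=3: u_3=227/480 ∈ [7/22, 23/44) → index 2
j=4: u_4=287/480 ∈ [23/44, 7/11) → index 4
j=5: u_5=347/480 ∈ [7/11, 35/44) → index 6
j=6: u_6=407/480 ∈ [35/44, 1) → index 7
j=7: u_7=467/480 ∈ [35/44, 1) → index 7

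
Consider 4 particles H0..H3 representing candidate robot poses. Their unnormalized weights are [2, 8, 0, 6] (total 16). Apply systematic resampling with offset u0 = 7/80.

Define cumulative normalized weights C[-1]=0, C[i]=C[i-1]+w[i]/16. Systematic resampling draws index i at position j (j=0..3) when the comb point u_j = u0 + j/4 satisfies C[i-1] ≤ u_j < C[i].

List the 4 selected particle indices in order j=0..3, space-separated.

C = [1/8, 5/8, 5/8, 1]
j=0: u_0=7/80 ∈ [0, 1/8) → index 0
j=1: u_1=27/80 ∈ [1/8, 5/8) → index 1
j=2: u_2=47/80 ∈ [1/8, 5/8) → index 1
j=3: u_3=67/80 ∈ [5/8, 1) → index 3

0 1 1 3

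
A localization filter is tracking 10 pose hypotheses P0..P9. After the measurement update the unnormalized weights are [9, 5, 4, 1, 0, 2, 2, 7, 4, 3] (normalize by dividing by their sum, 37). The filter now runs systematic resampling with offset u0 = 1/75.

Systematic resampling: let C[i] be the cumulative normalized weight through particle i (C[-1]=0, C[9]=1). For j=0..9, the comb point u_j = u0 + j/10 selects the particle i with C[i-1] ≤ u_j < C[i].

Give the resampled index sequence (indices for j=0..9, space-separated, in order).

0 0 0 1 2 3 6 7 8 8

C = [9/37, 14/37, 18/37, 19/37, 19/37, 21/37, 23/37, 30/37, 34/37, 1]
j=0: u_0=1/75 ∈ [0, 9/37) → index 0
j=1: u_1=17/150 ∈ [0, 9/37) → index 0
j=2: u_2=16/75 ∈ [0, 9/37) → index 0
j=3: u_3=47/150 ∈ [9/37, 14/37) → index 1
j=4: u_4=31/75 ∈ [14/37, 18/37) → index 2
j=5: u_5=77/150 ∈ [18/37, 19/37) → index 3
j=6: u_6=46/75 ∈ [21/37, 23/37) → index 6
j=7: u_7=107/150 ∈ [23/37, 30/37) → index 7
j=8: u_8=61/75 ∈ [30/37, 34/37) → index 8
j=9: u_9=137/150 ∈ [30/37, 34/37) → index 8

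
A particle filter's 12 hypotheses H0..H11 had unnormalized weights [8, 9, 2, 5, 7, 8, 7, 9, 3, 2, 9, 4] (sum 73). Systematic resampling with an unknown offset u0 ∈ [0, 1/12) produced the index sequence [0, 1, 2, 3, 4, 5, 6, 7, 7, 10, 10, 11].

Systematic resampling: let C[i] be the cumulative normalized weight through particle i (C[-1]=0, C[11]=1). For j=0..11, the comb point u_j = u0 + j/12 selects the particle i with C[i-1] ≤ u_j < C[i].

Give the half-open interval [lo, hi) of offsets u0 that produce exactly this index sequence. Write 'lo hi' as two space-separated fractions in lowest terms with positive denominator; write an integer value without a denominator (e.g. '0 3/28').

21/292 23/292

C = [8/73, 17/73, 19/73, 24/73, 31/73, 39/73, 46/73, 55/73, 58/73, 60/73, 69/73, 1]
j=0 picked index 0: u0 ∈ [0, 8/73)
j=1 picked index 1: u0 ∈ [23/876, 131/876)
j=2 picked index 2: u0 ∈ [29/438, 41/438)
j=3 picked index 3: u0 ∈ [3/292, 23/292)
j=4 picked index 4: u0 ∈ [-1/219, 20/219)
j=5 picked index 5: u0 ∈ [7/876, 103/876)
j=6 picked index 6: u0 ∈ [5/146, 19/146)
j=7 picked index 7: u0 ∈ [41/876, 149/876)
j=8 picked index 7: u0 ∈ [-8/219, 19/219)
j=9 picked index 10: u0 ∈ [21/292, 57/292)
j=10 picked index 10: u0 ∈ [-5/438, 49/438)
j=11 picked index 11: u0 ∈ [25/876, 1/12)
intersection: [21/292, 23/292)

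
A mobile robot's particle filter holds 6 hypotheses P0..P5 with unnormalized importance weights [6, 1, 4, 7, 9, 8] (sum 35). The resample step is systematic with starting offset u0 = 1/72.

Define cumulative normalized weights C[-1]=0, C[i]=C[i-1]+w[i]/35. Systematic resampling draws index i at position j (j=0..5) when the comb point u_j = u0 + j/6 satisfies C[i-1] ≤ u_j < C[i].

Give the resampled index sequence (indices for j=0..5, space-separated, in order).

0 1 3 3 4 5

C = [6/35, 1/5, 11/35, 18/35, 27/35, 1]
j=0: u_0=1/72 ∈ [0, 6/35) → index 0
j=1: u_1=13/72 ∈ [6/35, 1/5) → index 1
j=2: u_2=25/72 ∈ [11/35, 18/35) → index 3
j=3: u_3=37/72 ∈ [11/35, 18/35) → index 3
j=4: u_4=49/72 ∈ [18/35, 27/35) → index 4
j=5: u_5=61/72 ∈ [27/35, 1) → index 5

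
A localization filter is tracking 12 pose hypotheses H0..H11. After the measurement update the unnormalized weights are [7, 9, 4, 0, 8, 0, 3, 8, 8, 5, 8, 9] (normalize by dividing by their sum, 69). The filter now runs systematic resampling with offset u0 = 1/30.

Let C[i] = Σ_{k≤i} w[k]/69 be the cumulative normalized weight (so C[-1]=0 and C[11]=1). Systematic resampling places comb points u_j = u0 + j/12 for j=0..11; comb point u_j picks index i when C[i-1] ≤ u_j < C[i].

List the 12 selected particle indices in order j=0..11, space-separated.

C = [7/69, 16/69, 20/69, 20/69, 28/69, 28/69, 31/69, 13/23, 47/69, 52/69, 20/23, 1]
j=0: u_0=1/30 ∈ [0, 7/69) → index 0
j=1: u_1=7/60 ∈ [7/69, 16/69) → index 1
j=2: u_2=1/5 ∈ [7/69, 16/69) → index 1
j=3: u_3=17/60 ∈ [16/69, 20/69) → index 2
j=4: u_4=11/30 ∈ [20/69, 28/69) → index 4
j=5: u_5=9/20 ∈ [31/69, 13/23) → index 7
j=6: u_6=8/15 ∈ [31/69, 13/23) → index 7
j=7: u_7=37/60 ∈ [13/23, 47/69) → index 8
j=8: u_8=7/10 ∈ [47/69, 52/69) → index 9
j=9: u_9=47/60 ∈ [52/69, 20/23) → index 10
j=10: u_10=13/15 ∈ [52/69, 20/23) → index 10
j=11: u_11=19/20 ∈ [20/23, 1) → index 11

0 1 1 2 4 7 7 8 9 10 10 11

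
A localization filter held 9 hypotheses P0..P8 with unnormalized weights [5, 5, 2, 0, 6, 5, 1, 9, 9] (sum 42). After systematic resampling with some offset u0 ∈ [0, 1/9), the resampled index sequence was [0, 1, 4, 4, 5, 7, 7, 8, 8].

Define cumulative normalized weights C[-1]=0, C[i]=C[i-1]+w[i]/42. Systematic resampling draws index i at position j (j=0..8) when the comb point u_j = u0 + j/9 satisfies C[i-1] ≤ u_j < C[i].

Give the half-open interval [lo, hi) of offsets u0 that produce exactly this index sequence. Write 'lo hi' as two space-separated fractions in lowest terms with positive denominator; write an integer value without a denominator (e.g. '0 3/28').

4/63 2/21

C = [5/42, 5/21, 2/7, 2/7, 3/7, 23/42, 4/7, 11/14, 1]
j=0 picked index 0: u0 ∈ [0, 5/42)
j=1 picked index 1: u0 ∈ [1/126, 8/63)
j=2 picked index 4: u0 ∈ [4/63, 13/63)
j=3 picked index 4: u0 ∈ [-1/21, 2/21)
j=4 picked index 5: u0 ∈ [-1/63, 13/126)
j=5 picked index 7: u0 ∈ [1/63, 29/126)
j=6 picked index 7: u0 ∈ [-2/21, 5/42)
j=7 picked index 8: u0 ∈ [1/126, 2/9)
j=8 picked index 8: u0 ∈ [-13/126, 1/9)
intersection: [4/63, 2/21)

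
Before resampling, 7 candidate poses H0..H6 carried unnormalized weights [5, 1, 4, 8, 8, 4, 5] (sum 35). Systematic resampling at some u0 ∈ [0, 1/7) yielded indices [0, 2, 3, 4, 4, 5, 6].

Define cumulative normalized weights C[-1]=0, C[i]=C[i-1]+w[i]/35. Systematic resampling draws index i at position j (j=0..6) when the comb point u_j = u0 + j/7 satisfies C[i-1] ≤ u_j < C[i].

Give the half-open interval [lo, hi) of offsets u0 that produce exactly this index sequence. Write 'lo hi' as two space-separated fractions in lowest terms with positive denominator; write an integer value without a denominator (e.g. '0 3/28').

C = [1/7, 6/35, 2/7, 18/35, 26/35, 6/7, 1]
j=0 picked index 0: u0 ∈ [0, 1/7)
j=1 picked index 2: u0 ∈ [1/35, 1/7)
j=2 picked index 3: u0 ∈ [0, 8/35)
j=3 picked index 4: u0 ∈ [3/35, 11/35)
j=4 picked index 4: u0 ∈ [-2/35, 6/35)
j=5 picked index 5: u0 ∈ [1/35, 1/7)
j=6 picked index 6: u0 ∈ [0, 1/7)
intersection: [3/35, 1/7)

3/35 1/7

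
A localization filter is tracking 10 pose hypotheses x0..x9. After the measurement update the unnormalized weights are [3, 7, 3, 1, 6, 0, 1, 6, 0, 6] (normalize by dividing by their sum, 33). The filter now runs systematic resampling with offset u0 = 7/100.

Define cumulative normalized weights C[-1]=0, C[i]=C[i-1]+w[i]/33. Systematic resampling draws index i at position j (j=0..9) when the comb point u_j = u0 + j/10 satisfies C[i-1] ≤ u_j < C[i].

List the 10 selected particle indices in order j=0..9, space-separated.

0 1 1 2 4 4 7 7 9 9

C = [1/11, 10/33, 13/33, 14/33, 20/33, 20/33, 7/11, 9/11, 9/11, 1]
j=0: u_0=7/100 ∈ [0, 1/11) → index 0
j=1: u_1=17/100 ∈ [1/11, 10/33) → index 1
j=2: u_2=27/100 ∈ [1/11, 10/33) → index 1
j=3: u_3=37/100 ∈ [10/33, 13/33) → index 2
j=4: u_4=47/100 ∈ [14/33, 20/33) → index 4
j=5: u_5=57/100 ∈ [14/33, 20/33) → index 4
j=6: u_6=67/100 ∈ [7/11, 9/11) → index 7
j=7: u_7=77/100 ∈ [7/11, 9/11) → index 7
j=8: u_8=87/100 ∈ [9/11, 1) → index 9
j=9: u_9=97/100 ∈ [9/11, 1) → index 9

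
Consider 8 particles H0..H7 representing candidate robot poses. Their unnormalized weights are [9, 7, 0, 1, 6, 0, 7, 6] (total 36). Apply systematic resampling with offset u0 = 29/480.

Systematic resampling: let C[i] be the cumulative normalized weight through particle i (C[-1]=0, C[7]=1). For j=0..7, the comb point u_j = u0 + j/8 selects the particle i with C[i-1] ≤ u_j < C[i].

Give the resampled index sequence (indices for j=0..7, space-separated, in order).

0 0 1 1 4 6 6 7

C = [1/4, 4/9, 4/9, 17/36, 23/36, 23/36, 5/6, 1]
j=0: u_0=29/480 ∈ [0, 1/4) → index 0
j=1: u_1=89/480 ∈ [0, 1/4) → index 0
j=2: u_2=149/480 ∈ [1/4, 4/9) → index 1
j=3: u_3=209/480 ∈ [1/4, 4/9) → index 1
j=4: u_4=269/480 ∈ [17/36, 23/36) → index 4
j=5: u_5=329/480 ∈ [23/36, 5/6) → index 6
j=6: u_6=389/480 ∈ [23/36, 5/6) → index 6
j=7: u_7=449/480 ∈ [5/6, 1) → index 7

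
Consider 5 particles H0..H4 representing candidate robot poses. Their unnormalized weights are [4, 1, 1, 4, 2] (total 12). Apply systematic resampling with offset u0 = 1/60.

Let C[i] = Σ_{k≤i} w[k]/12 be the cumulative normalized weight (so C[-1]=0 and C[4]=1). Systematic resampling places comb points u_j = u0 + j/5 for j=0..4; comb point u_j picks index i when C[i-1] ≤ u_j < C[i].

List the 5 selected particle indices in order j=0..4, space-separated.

0 0 2 3 3

C = [1/3, 5/12, 1/2, 5/6, 1]
j=0: u_0=1/60 ∈ [0, 1/3) → index 0
j=1: u_1=13/60 ∈ [0, 1/3) → index 0
j=2: u_2=5/12 ∈ [5/12, 1/2) → index 2
j=3: u_3=37/60 ∈ [1/2, 5/6) → index 3
j=4: u_4=49/60 ∈ [1/2, 5/6) → index 3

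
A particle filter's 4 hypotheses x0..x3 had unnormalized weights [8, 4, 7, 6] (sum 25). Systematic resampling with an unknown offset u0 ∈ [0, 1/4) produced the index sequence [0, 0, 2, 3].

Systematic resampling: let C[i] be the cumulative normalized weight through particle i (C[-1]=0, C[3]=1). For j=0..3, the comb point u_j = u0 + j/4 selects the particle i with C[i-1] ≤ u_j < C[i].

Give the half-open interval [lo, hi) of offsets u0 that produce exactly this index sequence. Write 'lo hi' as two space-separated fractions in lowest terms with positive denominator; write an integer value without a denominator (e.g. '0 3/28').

1/100 7/100

C = [8/25, 12/25, 19/25, 1]
j=0 picked index 0: u0 ∈ [0, 8/25)
j=1 picked index 0: u0 ∈ [-1/4, 7/100)
j=2 picked index 2: u0 ∈ [-1/50, 13/50)
j=3 picked index 3: u0 ∈ [1/100, 1/4)
intersection: [1/100, 7/100)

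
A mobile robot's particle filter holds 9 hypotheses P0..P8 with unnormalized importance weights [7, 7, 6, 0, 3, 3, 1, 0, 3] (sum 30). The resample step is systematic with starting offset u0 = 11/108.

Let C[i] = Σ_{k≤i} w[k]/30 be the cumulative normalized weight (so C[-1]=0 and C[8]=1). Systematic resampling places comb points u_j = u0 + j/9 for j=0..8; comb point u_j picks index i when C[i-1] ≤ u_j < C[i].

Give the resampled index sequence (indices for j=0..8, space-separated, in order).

C = [7/30, 7/15, 2/3, 2/3, 23/30, 13/15, 9/10, 9/10, 1]
j=0: u_0=11/108 ∈ [0, 7/30) → index 0
j=1: u_1=23/108 ∈ [0, 7/30) → index 0
j=2: u_2=35/108 ∈ [7/30, 7/15) → index 1
j=3: u_3=47/108 ∈ [7/30, 7/15) → index 1
j=4: u_4=59/108 ∈ [7/15, 2/3) → index 2
j=5: u_5=71/108 ∈ [7/15, 2/3) → index 2
j=6: u_6=83/108 ∈ [23/30, 13/15) → index 5
j=7: u_7=95/108 ∈ [13/15, 9/10) → index 6
j=8: u_8=107/108 ∈ [9/10, 1) → index 8

0 0 1 1 2 2 5 6 8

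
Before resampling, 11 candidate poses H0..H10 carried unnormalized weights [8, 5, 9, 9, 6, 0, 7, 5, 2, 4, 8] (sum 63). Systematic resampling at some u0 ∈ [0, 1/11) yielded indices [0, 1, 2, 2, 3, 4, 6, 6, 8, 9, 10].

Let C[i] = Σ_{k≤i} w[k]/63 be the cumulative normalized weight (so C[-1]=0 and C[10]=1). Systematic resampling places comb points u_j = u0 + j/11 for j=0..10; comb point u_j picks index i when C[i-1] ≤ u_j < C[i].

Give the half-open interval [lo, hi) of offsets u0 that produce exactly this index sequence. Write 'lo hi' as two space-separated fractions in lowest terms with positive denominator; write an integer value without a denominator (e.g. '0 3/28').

5/99 38/693

C = [8/63, 13/63, 22/63, 31/63, 37/63, 37/63, 44/63, 7/9, 17/21, 55/63, 1]
j=0 picked index 0: u0 ∈ [0, 8/63)
j=1 picked index 1: u0 ∈ [25/693, 80/693)
j=2 picked index 2: u0 ∈ [17/693, 116/693)
j=3 picked index 2: u0 ∈ [-46/693, 53/693)
j=4 picked index 3: u0 ∈ [-10/693, 89/693)
j=5 picked index 4: u0 ∈ [26/693, 92/693)
j=6 picked index 6: u0 ∈ [29/693, 106/693)
j=7 picked index 6: u0 ∈ [-34/693, 43/693)
j=8 picked index 8: u0 ∈ [5/99, 19/231)
j=9 picked index 9: u0 ∈ [-2/231, 38/693)
j=10 picked index 10: u0 ∈ [-25/693, 1/11)
intersection: [5/99, 38/693)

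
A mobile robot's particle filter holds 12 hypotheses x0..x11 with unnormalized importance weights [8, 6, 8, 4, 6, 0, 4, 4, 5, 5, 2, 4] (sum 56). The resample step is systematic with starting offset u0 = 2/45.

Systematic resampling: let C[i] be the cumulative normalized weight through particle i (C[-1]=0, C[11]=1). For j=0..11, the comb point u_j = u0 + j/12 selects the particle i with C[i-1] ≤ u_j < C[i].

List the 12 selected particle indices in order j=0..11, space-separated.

C = [1/7, 1/4, 11/28, 13/28, 4/7, 4/7, 9/14, 5/7, 45/56, 25/28, 13/14, 1]
j=0: u_0=2/45 ∈ [0, 1/7) → index 0
j=1: u_1=23/180 ∈ [0, 1/7) → index 0
j=2: u_2=19/90 ∈ [1/7, 1/4) → index 1
j=3: u_3=53/180 ∈ [1/4, 11/28) → index 2
j=4: u_4=17/45 ∈ [1/4, 11/28) → index 2
j=5: u_5=83/180 ∈ [11/28, 13/28) → index 3
j=6: u_6=49/90 ∈ [13/28, 4/7) → index 4
j=7: u_7=113/180 ∈ [4/7, 9/14) → index 6
j=8: u_8=32/45 ∈ [9/14, 5/7) → index 7
j=9: u_9=143/180 ∈ [5/7, 45/56) → index 8
j=10: u_10=79/90 ∈ [45/56, 25/28) → index 9
j=11: u_11=173/180 ∈ [13/14, 1) → index 11

0 0 1 2 2 3 4 6 7 8 9 11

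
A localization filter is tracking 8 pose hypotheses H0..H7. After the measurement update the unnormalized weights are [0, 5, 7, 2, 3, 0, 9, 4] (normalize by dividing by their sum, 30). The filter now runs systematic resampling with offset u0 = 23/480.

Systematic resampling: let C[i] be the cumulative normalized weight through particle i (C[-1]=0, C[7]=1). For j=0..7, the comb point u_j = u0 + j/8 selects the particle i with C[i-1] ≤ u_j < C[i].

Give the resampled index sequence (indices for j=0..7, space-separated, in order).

C = [0, 1/6, 2/5, 7/15, 17/30, 17/30, 13/15, 1]
j=0: u_0=23/480 ∈ [0, 1/6) → index 1
j=1: u_1=83/480 ∈ [1/6, 2/5) → index 2
j=2: u_2=143/480 ∈ [1/6, 2/5) → index 2
j=3: u_3=203/480 ∈ [2/5, 7/15) → index 3
j=4: u_4=263/480 ∈ [7/15, 17/30) → index 4
j=5: u_5=323/480 ∈ [17/30, 13/15) → index 6
j=6: u_6=383/480 ∈ [17/30, 13/15) → index 6
j=7: u_7=443/480 ∈ [13/15, 1) → index 7

1 2 2 3 4 6 6 7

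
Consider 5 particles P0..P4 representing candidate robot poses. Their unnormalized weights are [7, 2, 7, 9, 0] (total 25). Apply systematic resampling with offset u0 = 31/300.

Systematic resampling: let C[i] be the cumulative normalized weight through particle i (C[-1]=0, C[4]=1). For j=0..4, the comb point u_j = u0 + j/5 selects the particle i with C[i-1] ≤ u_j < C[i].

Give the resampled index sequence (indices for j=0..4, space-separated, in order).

C = [7/25, 9/25, 16/25, 1, 1]
j=0: u_0=31/300 ∈ [0, 7/25) → index 0
j=1: u_1=91/300 ∈ [7/25, 9/25) → index 1
j=2: u_2=151/300 ∈ [9/25, 16/25) → index 2
j=3: u_3=211/300 ∈ [16/25, 1) → index 3
j=4: u_4=271/300 ∈ [16/25, 1) → index 3

0 1 2 3 3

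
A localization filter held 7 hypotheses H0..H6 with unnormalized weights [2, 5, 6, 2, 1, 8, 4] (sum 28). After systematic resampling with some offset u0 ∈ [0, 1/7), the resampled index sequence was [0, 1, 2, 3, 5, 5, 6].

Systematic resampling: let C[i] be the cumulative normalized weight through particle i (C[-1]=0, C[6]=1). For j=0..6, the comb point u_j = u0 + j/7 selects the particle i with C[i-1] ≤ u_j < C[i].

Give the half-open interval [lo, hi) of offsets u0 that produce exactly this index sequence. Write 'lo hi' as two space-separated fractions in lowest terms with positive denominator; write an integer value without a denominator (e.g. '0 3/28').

1/28 1/14

C = [1/14, 1/4, 13/28, 15/28, 4/7, 6/7, 1]
j=0 picked index 0: u0 ∈ [0, 1/14)
j=1 picked index 1: u0 ∈ [-1/14, 3/28)
j=2 picked index 2: u0 ∈ [-1/28, 5/28)
j=3 picked index 3: u0 ∈ [1/28, 3/28)
j=4 picked index 5: u0 ∈ [0, 2/7)
j=5 picked index 5: u0 ∈ [-1/7, 1/7)
j=6 picked index 6: u0 ∈ [0, 1/7)
intersection: [1/28, 1/14)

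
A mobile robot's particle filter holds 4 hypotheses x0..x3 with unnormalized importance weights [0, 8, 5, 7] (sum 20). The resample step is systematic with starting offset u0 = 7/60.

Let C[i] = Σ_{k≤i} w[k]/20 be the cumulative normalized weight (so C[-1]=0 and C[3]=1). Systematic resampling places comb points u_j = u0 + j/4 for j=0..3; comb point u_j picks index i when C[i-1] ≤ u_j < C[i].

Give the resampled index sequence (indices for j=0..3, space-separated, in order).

1 1 2 3

C = [0, 2/5, 13/20, 1]
j=0: u_0=7/60 ∈ [0, 2/5) → index 1
j=1: u_1=11/30 ∈ [0, 2/5) → index 1
j=2: u_2=37/60 ∈ [2/5, 13/20) → index 2
j=3: u_3=13/15 ∈ [13/20, 1) → index 3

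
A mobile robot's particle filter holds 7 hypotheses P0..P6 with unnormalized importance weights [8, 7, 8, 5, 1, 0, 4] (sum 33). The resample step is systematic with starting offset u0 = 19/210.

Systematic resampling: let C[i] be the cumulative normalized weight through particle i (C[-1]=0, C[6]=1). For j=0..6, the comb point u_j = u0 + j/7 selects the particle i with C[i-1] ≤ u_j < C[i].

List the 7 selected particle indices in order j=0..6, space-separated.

0 0 1 2 2 3 6

C = [8/33, 5/11, 23/33, 28/33, 29/33, 29/33, 1]
j=0: u_0=19/210 ∈ [0, 8/33) → index 0
j=1: u_1=7/30 ∈ [0, 8/33) → index 0
j=2: u_2=79/210 ∈ [8/33, 5/11) → index 1
j=3: u_3=109/210 ∈ [5/11, 23/33) → index 2
j=4: u_4=139/210 ∈ [5/11, 23/33) → index 2
j=5: u_5=169/210 ∈ [23/33, 28/33) → index 3
j=6: u_6=199/210 ∈ [29/33, 1) → index 6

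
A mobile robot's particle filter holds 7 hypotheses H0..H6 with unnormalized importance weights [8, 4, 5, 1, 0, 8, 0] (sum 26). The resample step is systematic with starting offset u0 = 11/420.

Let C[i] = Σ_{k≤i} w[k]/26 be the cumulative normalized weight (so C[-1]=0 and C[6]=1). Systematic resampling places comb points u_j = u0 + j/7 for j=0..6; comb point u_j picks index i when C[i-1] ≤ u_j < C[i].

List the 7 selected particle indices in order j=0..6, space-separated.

0 0 1 1 2 5 5

C = [4/13, 6/13, 17/26, 9/13, 9/13, 1, 1]
j=0: u_0=11/420 ∈ [0, 4/13) → index 0
j=1: u_1=71/420 ∈ [0, 4/13) → index 0
j=2: u_2=131/420 ∈ [4/13, 6/13) → index 1
j=3: u_3=191/420 ∈ [4/13, 6/13) → index 1
j=4: u_4=251/420 ∈ [6/13, 17/26) → index 2
j=5: u_5=311/420 ∈ [9/13, 1) → index 5
j=6: u_6=53/60 ∈ [9/13, 1) → index 5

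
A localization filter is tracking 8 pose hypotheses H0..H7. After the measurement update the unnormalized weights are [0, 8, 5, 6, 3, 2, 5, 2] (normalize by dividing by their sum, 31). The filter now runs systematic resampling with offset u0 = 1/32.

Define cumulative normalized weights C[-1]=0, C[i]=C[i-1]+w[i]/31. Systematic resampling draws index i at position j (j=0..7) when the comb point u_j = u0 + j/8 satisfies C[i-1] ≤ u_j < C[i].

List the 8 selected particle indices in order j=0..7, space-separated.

1 1 2 2 3 4 6 6

C = [0, 8/31, 13/31, 19/31, 22/31, 24/31, 29/31, 1]
j=0: u_0=1/32 ∈ [0, 8/31) → index 1
j=1: u_1=5/32 ∈ [0, 8/31) → index 1
j=2: u_2=9/32 ∈ [8/31, 13/31) → index 2
j=3: u_3=13/32 ∈ [8/31, 13/31) → index 2
j=4: u_4=17/32 ∈ [13/31, 19/31) → index 3
j=5: u_5=21/32 ∈ [19/31, 22/31) → index 4
j=6: u_6=25/32 ∈ [24/31, 29/31) → index 6
j=7: u_7=29/32 ∈ [24/31, 29/31) → index 6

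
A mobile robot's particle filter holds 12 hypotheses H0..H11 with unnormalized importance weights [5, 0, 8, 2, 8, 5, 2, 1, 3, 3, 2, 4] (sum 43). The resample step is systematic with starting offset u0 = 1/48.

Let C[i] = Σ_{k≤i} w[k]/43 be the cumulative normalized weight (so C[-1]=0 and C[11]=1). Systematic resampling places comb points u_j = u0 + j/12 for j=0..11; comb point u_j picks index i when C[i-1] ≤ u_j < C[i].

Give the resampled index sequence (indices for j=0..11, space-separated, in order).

0 0 2 2 4 4 4 5 6 8 9 11

C = [5/43, 5/43, 13/43, 15/43, 23/43, 28/43, 30/43, 31/43, 34/43, 37/43, 39/43, 1]
j=0: u_0=1/48 ∈ [0, 5/43) → index 0
j=1: u_1=5/48 ∈ [0, 5/43) → index 0
j=2: u_2=3/16 ∈ [5/43, 13/43) → index 2
j=3: u_3=13/48 ∈ [5/43, 13/43) → index 2
j=4: u_4=17/48 ∈ [15/43, 23/43) → index 4
j=5: u_5=7/16 ∈ [15/43, 23/43) → index 4
j=6: u_6=25/48 ∈ [15/43, 23/43) → index 4
j=7: u_7=29/48 ∈ [23/43, 28/43) → index 5
j=8: u_8=11/16 ∈ [28/43, 30/43) → index 6
j=9: u_9=37/48 ∈ [31/43, 34/43) → index 8
j=10: u_10=41/48 ∈ [34/43, 37/43) → index 9
j=11: u_11=15/16 ∈ [39/43, 1) → index 11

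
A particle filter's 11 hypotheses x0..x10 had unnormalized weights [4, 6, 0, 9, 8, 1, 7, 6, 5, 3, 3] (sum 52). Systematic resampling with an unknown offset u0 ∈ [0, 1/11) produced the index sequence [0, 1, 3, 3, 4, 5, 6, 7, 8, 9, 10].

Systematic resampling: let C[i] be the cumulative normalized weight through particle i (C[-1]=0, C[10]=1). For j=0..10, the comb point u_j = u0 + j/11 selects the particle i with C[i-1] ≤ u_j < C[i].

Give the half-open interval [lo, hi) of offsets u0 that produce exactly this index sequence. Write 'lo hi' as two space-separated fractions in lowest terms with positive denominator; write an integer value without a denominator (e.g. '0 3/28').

19/286 1/13

C = [1/13, 5/26, 5/26, 19/52, 27/52, 7/13, 35/52, 41/52, 23/26, 49/52, 1]
j=0 picked index 0: u0 ∈ [0, 1/13)
j=1 picked index 1: u0 ∈ [-2/143, 29/286)
j=2 picked index 3: u0 ∈ [3/286, 105/572)
j=3 picked index 3: u0 ∈ [-23/286, 53/572)
j=4 picked index 4: u0 ∈ [1/572, 89/572)
j=5 picked index 5: u0 ∈ [37/572, 12/143)
j=6 picked index 6: u0 ∈ [-1/143, 73/572)
j=7 picked index 7: u0 ∈ [21/572, 87/572)
j=8 picked index 8: u0 ∈ [35/572, 45/286)
j=9 picked index 9: u0 ∈ [19/286, 71/572)
j=10 picked index 10: u0 ∈ [19/572, 1/11)
intersection: [19/286, 1/13)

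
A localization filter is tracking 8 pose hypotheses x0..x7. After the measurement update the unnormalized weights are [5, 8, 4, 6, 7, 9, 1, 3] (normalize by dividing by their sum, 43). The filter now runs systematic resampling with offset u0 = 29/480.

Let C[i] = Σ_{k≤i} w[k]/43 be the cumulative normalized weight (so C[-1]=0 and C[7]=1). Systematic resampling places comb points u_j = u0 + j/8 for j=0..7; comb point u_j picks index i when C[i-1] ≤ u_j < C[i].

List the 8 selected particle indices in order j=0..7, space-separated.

0 1 2 3 4 4 5 7

C = [5/43, 13/43, 17/43, 23/43, 30/43, 39/43, 40/43, 1]
j=0: u_0=29/480 ∈ [0, 5/43) → index 0
j=1: u_1=89/480 ∈ [5/43, 13/43) → index 1
j=2: u_2=149/480 ∈ [13/43, 17/43) → index 2
j=3: u_3=209/480 ∈ [17/43, 23/43) → index 3
j=4: u_4=269/480 ∈ [23/43, 30/43) → index 4
j=5: u_5=329/480 ∈ [23/43, 30/43) → index 4
j=6: u_6=389/480 ∈ [30/43, 39/43) → index 5
j=7: u_7=449/480 ∈ [40/43, 1) → index 7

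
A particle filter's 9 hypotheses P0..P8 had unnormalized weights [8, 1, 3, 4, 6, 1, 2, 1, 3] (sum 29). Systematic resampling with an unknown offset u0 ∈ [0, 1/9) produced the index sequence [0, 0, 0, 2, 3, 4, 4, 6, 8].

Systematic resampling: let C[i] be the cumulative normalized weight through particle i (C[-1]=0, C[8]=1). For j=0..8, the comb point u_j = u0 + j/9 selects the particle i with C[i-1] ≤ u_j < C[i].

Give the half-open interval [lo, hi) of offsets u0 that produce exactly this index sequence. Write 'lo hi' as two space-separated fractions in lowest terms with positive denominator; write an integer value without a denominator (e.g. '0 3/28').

4/261 14/261

C = [8/29, 9/29, 12/29, 16/29, 22/29, 23/29, 25/29, 26/29, 1]
j=0 picked index 0: u0 ∈ [0, 8/29)
j=1 picked index 0: u0 ∈ [-1/9, 43/261)
j=2 picked index 0: u0 ∈ [-2/9, 14/261)
j=3 picked index 2: u0 ∈ [-2/87, 7/87)
j=4 picked index 3: u0 ∈ [-8/261, 28/261)
j=5 picked index 4: u0 ∈ [-1/261, 53/261)
j=6 picked index 4: u0 ∈ [-10/87, 8/87)
j=7 picked index 6: u0 ∈ [4/261, 22/261)
j=8 picked index 8: u0 ∈ [2/261, 1/9)
intersection: [4/261, 14/261)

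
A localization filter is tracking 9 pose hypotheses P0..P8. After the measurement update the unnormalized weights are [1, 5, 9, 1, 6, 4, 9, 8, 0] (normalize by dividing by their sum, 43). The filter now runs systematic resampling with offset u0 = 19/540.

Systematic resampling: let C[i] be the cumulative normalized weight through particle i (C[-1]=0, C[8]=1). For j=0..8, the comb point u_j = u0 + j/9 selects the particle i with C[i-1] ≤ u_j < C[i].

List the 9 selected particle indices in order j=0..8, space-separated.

1 2 2 3 4 5 6 6 7

C = [1/43, 6/43, 15/43, 16/43, 22/43, 26/43, 35/43, 1, 1]
j=0: u_0=19/540 ∈ [1/43, 6/43) → index 1
j=1: u_1=79/540 ∈ [6/43, 15/43) → index 2
j=2: u_2=139/540 ∈ [6/43, 15/43) → index 2
j=3: u_3=199/540 ∈ [15/43, 16/43) → index 3
j=4: u_4=259/540 ∈ [16/43, 22/43) → index 4
j=5: u_5=319/540 ∈ [22/43, 26/43) → index 5
j=6: u_6=379/540 ∈ [26/43, 35/43) → index 6
j=7: u_7=439/540 ∈ [26/43, 35/43) → index 6
j=8: u_8=499/540 ∈ [35/43, 1) → index 7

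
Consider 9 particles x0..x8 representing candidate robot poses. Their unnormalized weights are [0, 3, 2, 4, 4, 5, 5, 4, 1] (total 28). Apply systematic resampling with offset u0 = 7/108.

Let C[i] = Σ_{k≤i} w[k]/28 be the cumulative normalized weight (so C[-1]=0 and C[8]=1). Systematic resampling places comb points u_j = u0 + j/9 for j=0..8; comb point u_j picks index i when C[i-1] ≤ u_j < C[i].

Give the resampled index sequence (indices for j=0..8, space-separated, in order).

C = [0, 3/28, 5/28, 9/28, 13/28, 9/14, 23/28, 27/28, 1]
j=0: u_0=7/108 ∈ [0, 3/28) → index 1
j=1: u_1=19/108 ∈ [3/28, 5/28) → index 2
j=2: u_2=31/108 ∈ [5/28, 9/28) → index 3
j=3: u_3=43/108 ∈ [9/28, 13/28) → index 4
j=4: u_4=55/108 ∈ [13/28, 9/14) → index 5
j=5: u_5=67/108 ∈ [13/28, 9/14) → index 5
j=6: u_6=79/108 ∈ [9/14, 23/28) → index 6
j=7: u_7=91/108 ∈ [23/28, 27/28) → index 7
j=8: u_8=103/108 ∈ [23/28, 27/28) → index 7

1 2 3 4 5 5 6 7 7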